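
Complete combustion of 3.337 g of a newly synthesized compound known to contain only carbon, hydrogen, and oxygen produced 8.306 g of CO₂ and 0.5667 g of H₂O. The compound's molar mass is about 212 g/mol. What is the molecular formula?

C12H4O4

mol C = 8.306 g CO₂ ÷ 44.009 g/mol = 0.18873 mol
mol H = 2 × 0.5667 g H₂O ÷ 18.015 g/mol = 0.062914 mol
mass O = 3.337 − (2.2669 + 0.063418) = 1.0067 g → mol O = 1.0067 ÷ 15.999 = 0.062922 mol
Divide by the smallest (0.062914 mol): C 3.000, H 1.000, O 1.000
Empirical formula: C3HO
Empirical-formula mass = 53.04 g/mol; 212 ÷ 53.04 ≈ 4, so the molecular formula is C12H4O4.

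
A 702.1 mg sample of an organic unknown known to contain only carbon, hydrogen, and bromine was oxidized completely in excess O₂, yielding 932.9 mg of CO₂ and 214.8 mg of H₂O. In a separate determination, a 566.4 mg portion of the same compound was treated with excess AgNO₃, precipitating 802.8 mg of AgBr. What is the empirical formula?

C8H9Br2

mol C = 0.9329 g CO₂ ÷ 44.009 g/mol = 0.021198 mol
mol H = 2 × 0.2148 g H₂O ÷ 18.015 g/mol = 0.023847 mol
From the AgBr data: mol Br per gram of compound = (0.8028 ÷ 187.772) ÷ 0.5664 = 0.0075484 mol/g, so in the 0.7021 g combustion sample mol Br = 0.0052997 mol
Divide by the smallest (0.0052997 mol): C 4.000, H 4.500, Br 1.000
Multiplying each by 2 gives whole numbers: C 8.00, H 9.00, Br 2.00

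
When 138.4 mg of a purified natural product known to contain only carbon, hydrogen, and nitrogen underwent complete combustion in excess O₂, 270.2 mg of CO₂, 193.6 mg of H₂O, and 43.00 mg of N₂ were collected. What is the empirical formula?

C2H7N

mol C = 0.2702 g CO₂ ÷ 44.009 g/mol = 0.0061397 mol
mol H = 2 × 0.1936 g H₂O ÷ 18.015 g/mol = 0.021493 mol
mol N = 2 × 0.04300 g N₂ ÷ 28.014 g/mol = 0.0030699 mol
Divide by the smallest (0.0030699 mol): C 2.000, H 7.001, N 1.000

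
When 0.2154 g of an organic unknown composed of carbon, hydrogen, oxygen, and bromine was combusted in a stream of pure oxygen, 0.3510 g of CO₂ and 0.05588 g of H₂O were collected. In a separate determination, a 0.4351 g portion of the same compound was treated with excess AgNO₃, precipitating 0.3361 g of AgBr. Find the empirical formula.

C9H7BrO3

mol C = 0.3510 g CO₂ ÷ 44.009 g/mol = 0.0079756 mol
mol H = 2 × 0.05588 g H₂O ÷ 18.015 g/mol = 0.0062037 mol
From the AgBr data: mol Br per gram of compound = (0.3361 ÷ 187.772) ÷ 0.4351 = 0.0041139 mol/g, so in the 0.2154 g combustion sample mol Br = 0.00088612 mol
mass O = 0.2154 − (0.095795 + 0.0062533 + 0.070805) = 0.042546 g → mol O = 0.042546 ÷ 15.999 = 0.0026593 mol
Divide by the smallest (0.00088612 mol): C 9.001, H 7.001, Br 1.000, O 3.001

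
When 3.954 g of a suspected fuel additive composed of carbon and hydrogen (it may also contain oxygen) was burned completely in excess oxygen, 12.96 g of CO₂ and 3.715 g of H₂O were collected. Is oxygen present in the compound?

mol C = 12.96 g CO₂ ÷ 44.009 g/mol = 0.29449 mol
mol H = 2 × 3.715 g H₂O ÷ 18.015 g/mol = 0.41243 mol
C and H together account for 3.9528 g — essentially the entire 3.954 g sample — so the compound contains no oxygen.

no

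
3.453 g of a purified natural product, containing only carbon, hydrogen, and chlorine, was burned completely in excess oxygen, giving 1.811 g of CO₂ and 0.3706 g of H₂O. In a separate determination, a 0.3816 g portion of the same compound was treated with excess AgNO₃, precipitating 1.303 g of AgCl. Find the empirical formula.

CHCl2

mol C = 1.811 g CO₂ ÷ 44.009 g/mol = 0.041151 mol
mol H = 2 × 0.3706 g H₂O ÷ 18.015 g/mol = 0.041143 mol
From the AgCl data: mol Cl per gram of compound = (1.303 ÷ 143.318) ÷ 0.3816 = 0.023825 mol/g, so in the 3.453 g combustion sample mol Cl = 0.082268 mol
Divide by the smallest (0.041143 mol): C 1.000, H 1.000, Cl 2.000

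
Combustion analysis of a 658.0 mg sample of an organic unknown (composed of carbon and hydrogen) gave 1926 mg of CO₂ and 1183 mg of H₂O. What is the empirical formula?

mol C = 1.926 g CO₂ ÷ 44.009 g/mol = 0.043764 mol
mol H = 2 × 1.183 g H₂O ÷ 18.015 g/mol = 0.13133 mol
Divide by the smallest (0.043764 mol): C 1.000, H 3.001

CH3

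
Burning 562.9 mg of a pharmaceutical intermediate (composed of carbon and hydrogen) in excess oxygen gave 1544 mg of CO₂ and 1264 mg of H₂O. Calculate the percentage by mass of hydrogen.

25.13%

mol C = 1.544 g CO₂ ÷ 44.009 g/mol = 0.035084 mol
mol H = 2 × 1.264 g H₂O ÷ 18.015 g/mol = 0.14033 mol
mass % H = 0.14145 g ÷ 0.5629 g × 100%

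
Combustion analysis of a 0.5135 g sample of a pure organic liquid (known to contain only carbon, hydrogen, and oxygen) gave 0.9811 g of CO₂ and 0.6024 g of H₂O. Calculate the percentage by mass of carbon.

mol C = 0.9811 g CO₂ ÷ 44.009 g/mol = 0.022293 mol
mol H = 2 × 0.6024 g H₂O ÷ 18.015 g/mol = 0.066878 mol
mass O = 0.5135 − (0.26776 + 0.067413) = 0.17832 g → mol O = 0.17832 ÷ 15.999 = 0.011146 mol
mass % C = 0.26776 g ÷ 0.5135 g × 100%

52.14%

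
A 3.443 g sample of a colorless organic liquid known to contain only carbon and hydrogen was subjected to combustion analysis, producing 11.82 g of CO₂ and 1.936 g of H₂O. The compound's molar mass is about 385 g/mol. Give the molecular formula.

mol C = 11.82 g CO₂ ÷ 44.009 g/mol = 0.26858 mol
mol H = 2 × 1.936 g H₂O ÷ 18.015 g/mol = 0.21493 mol
Divide by the smallest (0.21493 mol): C 1.250, H 1.000
Multiplying each by 4 gives whole numbers: C 5.00, H 4.00
Empirical formula: C5H4
Empirical-formula mass = 64.09 g/mol; 385 ÷ 64.09 ≈ 6, so the molecular formula is C30H24.

C30H24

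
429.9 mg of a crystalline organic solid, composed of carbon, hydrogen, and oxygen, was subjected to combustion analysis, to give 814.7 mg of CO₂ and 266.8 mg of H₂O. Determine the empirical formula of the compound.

C5H8O3

mol C = 0.8147 g CO₂ ÷ 44.009 g/mol = 0.018512 mol
mol H = 2 × 0.2668 g H₂O ÷ 18.015 g/mol = 0.029620 mol
mass O = 0.4299 − (0.22235 + 0.029857) = 0.17769 g → mol O = 0.17769 ÷ 15.999 = 0.011107 mol
Divide by the smallest (0.011107 mol): C 1.667, H 2.667, O 1.000
Multiplying each by 3 gives whole numbers: C 5.00, H 8.00, O 3.00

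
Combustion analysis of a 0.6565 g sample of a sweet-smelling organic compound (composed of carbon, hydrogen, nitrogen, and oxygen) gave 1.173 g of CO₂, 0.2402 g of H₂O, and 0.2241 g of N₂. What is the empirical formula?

C5H5N3O

mol C = 1.173 g CO₂ ÷ 44.009 g/mol = 0.026654 mol
mol H = 2 × 0.2402 g H₂O ÷ 18.015 g/mol = 0.026667 mol
mol N = 2 × 0.2241 g N₂ ÷ 28.014 g/mol = 0.015999 mol
mass O = 0.6565 − (0.32014 + 0.026880 + 0.22410) = 0.085383 g → mol O = 0.085383 ÷ 15.999 = 0.0053368 mol
Divide by the smallest (0.0053368 mol): C 4.994, H 4.997, N 2.998, O 1.000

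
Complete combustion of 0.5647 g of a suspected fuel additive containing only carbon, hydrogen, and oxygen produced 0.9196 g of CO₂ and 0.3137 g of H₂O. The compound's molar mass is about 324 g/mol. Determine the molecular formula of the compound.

C12H20O10

mol C = 0.9196 g CO₂ ÷ 44.009 g/mol = 0.020896 mol
mol H = 2 × 0.3137 g H₂O ÷ 18.015 g/mol = 0.034827 mol
mass O = 0.5647 − (0.25098 + 0.035105) = 0.27862 g → mol O = 0.27862 ÷ 15.999 = 0.017415 mol
Divide by the smallest (0.017415 mol): C 1.200, H 2.000, O 1.000
Multiplying each by 5 gives whole numbers: C 6.00, H 10.00, O 5.00
Empirical formula: C6H10O5
Empirical-formula mass = 162.14 g/mol; 324 ÷ 162.14 ≈ 2, so the molecular formula is C12H20O10.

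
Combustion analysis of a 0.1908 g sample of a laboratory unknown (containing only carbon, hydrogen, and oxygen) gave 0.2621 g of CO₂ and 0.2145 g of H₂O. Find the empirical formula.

mol C = 0.2621 g CO₂ ÷ 44.009 g/mol = 0.0059556 mol
mol H = 2 × 0.2145 g H₂O ÷ 18.015 g/mol = 0.023813 mol
mass O = 0.1908 − (0.071533 + 0.024004) = 0.095263 g → mol O = 0.095263 ÷ 15.999 = 0.0059543 mol
Divide by the smallest (0.0059543 mol): C 1.000, H 3.999, O 1.000

CH4O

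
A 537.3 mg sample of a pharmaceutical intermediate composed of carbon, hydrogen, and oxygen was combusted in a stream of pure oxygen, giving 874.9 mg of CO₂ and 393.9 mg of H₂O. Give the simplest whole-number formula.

mol C = 0.8749 g CO₂ ÷ 44.009 g/mol = 0.019880 mol
mol H = 2 × 0.3939 g H₂O ÷ 18.015 g/mol = 0.043730 mol
mass O = 0.5373 − (0.23878 + 0.044080) = 0.25444 g → mol O = 0.25444 ÷ 15.999 = 0.015904 mol
Divide by the smallest (0.015904 mol): C 1.250, H 2.750, O 1.000
Multiplying each by 4 gives whole numbers: C 5.00, H 11.00, O 4.00

C5H11O4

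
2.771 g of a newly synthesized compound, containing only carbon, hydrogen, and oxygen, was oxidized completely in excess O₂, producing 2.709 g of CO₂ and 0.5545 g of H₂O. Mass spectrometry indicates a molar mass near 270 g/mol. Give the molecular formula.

mol C = 2.709 g CO₂ ÷ 44.009 g/mol = 0.061556 mol
mol H = 2 × 0.5545 g H₂O ÷ 18.015 g/mol = 0.061560 mol
mass O = 2.771 − (0.73934 + 0.062052) = 1.9696 g → mol O = 1.9696 ÷ 15.999 = 0.12311 mol
Divide by the smallest (0.061556 mol): C 1.000, H 1.000, O 2.000
Empirical formula: CHO2
Empirical-formula mass = 45.02 g/mol; 270 ÷ 45.02 ≈ 6, so the molecular formula is C6H6O12.

C6H6O12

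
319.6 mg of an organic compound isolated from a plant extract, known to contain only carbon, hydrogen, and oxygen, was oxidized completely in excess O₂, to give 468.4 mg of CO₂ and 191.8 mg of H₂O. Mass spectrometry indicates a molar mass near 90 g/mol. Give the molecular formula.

C3H6O3

mol C = 0.4684 g CO₂ ÷ 44.009 g/mol = 0.010643 mol
mol H = 2 × 0.1918 g H₂O ÷ 18.015 g/mol = 0.021293 mol
mass O = 0.3196 − (0.12784 + 0.021464) = 0.17030 g → mol O = 0.17030 ÷ 15.999 = 0.010644 mol
Divide by the smallest (0.010643 mol): C 1.000, H 2.001, O 1.000
Empirical formula: CH2O
Empirical-formula mass = 30.03 g/mol; 90 ÷ 30.03 ≈ 3, so the molecular formula is C3H6O3.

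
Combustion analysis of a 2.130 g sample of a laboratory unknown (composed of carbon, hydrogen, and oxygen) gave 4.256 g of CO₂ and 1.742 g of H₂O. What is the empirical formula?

C2H4O

mol C = 4.256 g CO₂ ÷ 44.009 g/mol = 0.096707 mol
mol H = 2 × 1.742 g H₂O ÷ 18.015 g/mol = 0.19339 mol
mass O = 2.130 − (1.1616 + 0.19494) = 0.77350 g → mol O = 0.77350 ÷ 15.999 = 0.048347 mol
Divide by the smallest (0.048347 mol): C 2.000, H 4.000, O 1.000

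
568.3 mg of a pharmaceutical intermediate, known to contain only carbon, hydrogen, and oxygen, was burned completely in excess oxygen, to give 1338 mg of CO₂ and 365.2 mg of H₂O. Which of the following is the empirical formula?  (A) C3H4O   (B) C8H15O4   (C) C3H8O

(A) C3H4O

mol C = 1.338 g CO₂ ÷ 44.009 g/mol = 0.030403 mol
mol H = 2 × 0.3652 g H₂O ÷ 18.015 g/mol = 0.040544 mol
mass O = 0.5683 − (0.36517 + 0.040868) = 0.16226 g → mol O = 0.16226 ÷ 15.999 = 0.010142 mol
Divide by the smallest (0.010142 mol): C 2.998, H 3.998, O 1.000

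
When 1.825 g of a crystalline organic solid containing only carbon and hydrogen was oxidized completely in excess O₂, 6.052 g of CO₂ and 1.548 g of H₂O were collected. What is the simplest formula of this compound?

mol C = 6.052 g CO₂ ÷ 44.009 g/mol = 0.13752 mol
mol H = 2 × 1.548 g H₂O ÷ 18.015 g/mol = 0.17186 mol
Divide by the smallest (0.13752 mol): C 1.000, H 1.250
Multiplying each by 4 gives whole numbers: C 4.00, H 5.00

C4H5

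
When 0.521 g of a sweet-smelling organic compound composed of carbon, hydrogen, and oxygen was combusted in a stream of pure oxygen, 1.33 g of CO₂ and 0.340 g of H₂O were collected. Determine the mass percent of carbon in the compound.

mol C = 1.33 g CO₂ ÷ 44.009 g/mol = 0.03022 mol
mol H = 2 × 0.340 g H₂O ÷ 18.015 g/mol = 0.03775 mol
mass O = 0.521 − (0.3630 + 0.03805) = 0.1200 g → mol O = 0.1200 ÷ 15.999 = 0.007498 mol
mass % C = 0.3630 g ÷ 0.521 g × 100%

69.7%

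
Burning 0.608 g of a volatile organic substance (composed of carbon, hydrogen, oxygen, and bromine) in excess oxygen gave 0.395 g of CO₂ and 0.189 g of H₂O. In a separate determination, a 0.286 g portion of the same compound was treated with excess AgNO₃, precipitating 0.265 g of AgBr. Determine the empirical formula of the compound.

mol C = 0.395 g CO₂ ÷ 44.009 g/mol = 0.008975 mol
mol H = 2 × 0.189 g H₂O ÷ 18.015 g/mol = 0.02098 mol
From the AgBr data: mol Br per gram of compound = (0.265 ÷ 187.772) ÷ 0.286 = 0.004935 mol/g, so in the 0.608 g combustion sample mol Br = 0.003000 mol
mass O = 0.608 − (0.1078 + 0.02115 + 0.2397) = 0.2393 g → mol O = 0.2393 ÷ 15.999 = 0.01496 mol
Divide by the smallest (0.003000 mol): C 2.992, H 6.994, Br 1.000, O 4.986

C3H7BrO5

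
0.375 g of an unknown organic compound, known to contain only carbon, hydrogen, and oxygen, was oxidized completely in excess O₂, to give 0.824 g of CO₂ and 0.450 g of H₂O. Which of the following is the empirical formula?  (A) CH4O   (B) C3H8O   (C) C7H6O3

mol C = 0.824 g CO₂ ÷ 44.009 g/mol = 0.01872 mol
mol H = 2 × 0.450 g H₂O ÷ 18.015 g/mol = 0.04996 mol
mass O = 0.375 − (0.2249 + 0.05036) = 0.09975 g → mol O = 0.09975 ÷ 15.999 = 0.006235 mol
Divide by the smallest (0.006235 mol): C 3.003, H 8.012, O 1.000

(B) C3H8O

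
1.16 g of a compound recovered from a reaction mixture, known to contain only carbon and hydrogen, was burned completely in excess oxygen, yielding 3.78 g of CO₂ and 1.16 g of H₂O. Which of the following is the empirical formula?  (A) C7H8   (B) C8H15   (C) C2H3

mol C = 3.78 g CO₂ ÷ 44.009 g/mol = 0.08589 mol
mol H = 2 × 1.16 g H₂O ÷ 18.015 g/mol = 0.1288 mol
Divide by the smallest (0.08589 mol): C 1.000, H 1.499
Multiplying each by 2 gives whole numbers: C 2.00, H 3.00

(C) C2H3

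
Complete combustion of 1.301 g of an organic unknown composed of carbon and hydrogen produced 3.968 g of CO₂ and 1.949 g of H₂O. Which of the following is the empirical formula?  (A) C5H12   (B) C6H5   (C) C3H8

(A) C5H12

mol C = 3.968 g CO₂ ÷ 44.009 g/mol = 0.090163 mol
mol H = 2 × 1.949 g H₂O ÷ 18.015 g/mol = 0.21638 mol
Divide by the smallest (0.090163 mol): C 1.000, H 2.400
Multiplying each by 5 gives whole numbers: C 5.00, H 12.00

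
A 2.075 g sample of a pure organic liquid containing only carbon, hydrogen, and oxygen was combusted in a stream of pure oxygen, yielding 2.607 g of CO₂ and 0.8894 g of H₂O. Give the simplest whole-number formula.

mol C = 2.607 g CO₂ ÷ 44.009 g/mol = 0.059238 mol
mol H = 2 × 0.8894 g H₂O ÷ 18.015 g/mol = 0.098740 mol
mass O = 2.075 − (0.71151 + 0.099530) = 1.2640 g → mol O = 1.2640 ÷ 15.999 = 0.079003 mol
Divide by the smallest (0.059238 mol): C 1.000, H 1.667, O 1.334
Multiplying each by 3 gives whole numbers: C 3.00, H 5.00, O 4.00

C3H5O4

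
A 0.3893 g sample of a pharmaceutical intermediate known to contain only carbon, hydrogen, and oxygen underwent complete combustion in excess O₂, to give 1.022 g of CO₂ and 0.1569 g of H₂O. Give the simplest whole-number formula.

mol C = 1.022 g CO₂ ÷ 44.009 g/mol = 0.023223 mol
mol H = 2 × 0.1569 g H₂O ÷ 18.015 g/mol = 0.017419 mol
mass O = 0.3893 − (0.27893 + 0.017558) = 0.092816 g → mol O = 0.092816 ÷ 15.999 = 0.0058014 mol
Divide by the smallest (0.0058014 mol): C 4.003, H 3.003, O 1.000

C4H3O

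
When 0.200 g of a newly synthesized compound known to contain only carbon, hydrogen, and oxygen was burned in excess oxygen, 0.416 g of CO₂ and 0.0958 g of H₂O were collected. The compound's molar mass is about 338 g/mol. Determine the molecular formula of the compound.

mol C = 0.416 g CO₂ ÷ 44.009 g/mol = 0.009453 mol
mol H = 2 × 0.0958 g H₂O ÷ 18.015 g/mol = 0.01064 mol
mass O = 0.200 − (0.1135 + 0.01072) = 0.07574 g → mol O = 0.07574 ÷ 15.999 = 0.004734 mol
Divide by the smallest (0.004734 mol): C 1.997, H 2.246, O 1.000
Multiplying each by 4 gives whole numbers: C 7.99, H 8.99, O 4.00
Empirical formula: C8H9O4
Empirical-formula mass = 169.16 g/mol; 338 ÷ 169.16 ≈ 2, so the molecular formula is C16H18O8.

C16H18O8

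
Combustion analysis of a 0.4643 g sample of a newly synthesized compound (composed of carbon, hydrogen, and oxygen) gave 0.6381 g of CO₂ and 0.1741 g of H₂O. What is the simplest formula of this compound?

C6H8O7

mol C = 0.6381 g CO₂ ÷ 44.009 g/mol = 0.014499 mol
mol H = 2 × 0.1741 g H₂O ÷ 18.015 g/mol = 0.019328 mol
mass O = 0.4643 − (0.17415 + 0.019483) = 0.27067 g → mol O = 0.27067 ÷ 15.999 = 0.016918 mol
Divide by the smallest (0.014499 mol): C 1.000, H 1.333, O 1.167
Multiplying each by 6 gives whole numbers: C 6.00, H 8.00, O 7.00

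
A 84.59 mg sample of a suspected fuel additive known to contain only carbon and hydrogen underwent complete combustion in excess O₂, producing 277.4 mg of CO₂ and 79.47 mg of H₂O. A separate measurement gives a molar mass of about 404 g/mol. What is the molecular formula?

mol C = 0.2774 g CO₂ ÷ 44.009 g/mol = 0.0063033 mol
mol H = 2 × 0.07947 g H₂O ÷ 18.015 g/mol = 0.0088226 mol
Divide by the smallest (0.0063033 mol): C 1.000, H 1.400
Multiplying each by 5 gives whole numbers: C 5.00, H 7.00
Empirical formula: C5H7
Empirical-formula mass = 67.11 g/mol; 404 ÷ 67.11 ≈ 6, so the molecular formula is C30H42.

C30H42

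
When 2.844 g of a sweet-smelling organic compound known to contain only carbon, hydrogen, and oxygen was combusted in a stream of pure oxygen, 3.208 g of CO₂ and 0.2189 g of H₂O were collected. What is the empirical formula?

C3HO5

mol C = 3.208 g CO₂ ÷ 44.009 g/mol = 0.072894 mol
mol H = 2 × 0.2189 g H₂O ÷ 18.015 g/mol = 0.024302 mol
mass O = 2.844 − (0.87553 + 0.024496) = 1.9440 g → mol O = 1.9440 ÷ 15.999 = 0.12151 mol
Divide by the smallest (0.024302 mol): C 3.000, H 1.000, O 5.000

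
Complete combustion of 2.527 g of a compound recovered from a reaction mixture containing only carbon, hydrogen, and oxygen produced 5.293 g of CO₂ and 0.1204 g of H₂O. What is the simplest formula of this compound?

C9HO5

mol C = 5.293 g CO₂ ÷ 44.009 g/mol = 0.12027 mol
mol H = 2 × 0.1204 g H₂O ÷ 18.015 g/mol = 0.013367 mol
mass O = 2.527 − (1.4446 + 0.013474) = 1.0690 g → mol O = 1.0690 ÷ 15.999 = 0.066814 mol
Divide by the smallest (0.013367 mol): C 8.998, H 1.000, O 4.999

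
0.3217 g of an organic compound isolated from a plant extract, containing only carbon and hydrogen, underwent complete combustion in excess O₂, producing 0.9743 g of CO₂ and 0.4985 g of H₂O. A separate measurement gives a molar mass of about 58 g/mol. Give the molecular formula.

mol C = 0.9743 g CO₂ ÷ 44.009 g/mol = 0.022139 mol
mol H = 2 × 0.4985 g H₂O ÷ 18.015 g/mol = 0.055343 mol
Divide by the smallest (0.022139 mol): C 1.000, H 2.500
Multiplying each by 2 gives whole numbers: C 2.00, H 5.00
Empirical formula: C2H5
Empirical-formula mass = 29.06 g/mol; 58 ÷ 29.06 ≈ 2, so the molecular formula is C4H10.

C4H10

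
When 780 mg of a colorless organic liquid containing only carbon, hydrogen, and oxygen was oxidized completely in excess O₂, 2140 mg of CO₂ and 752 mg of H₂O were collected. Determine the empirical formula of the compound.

C7H12O

mol C = 2.14 g CO₂ ÷ 44.009 g/mol = 0.04863 mol
mol H = 2 × 0.752 g H₂O ÷ 18.015 g/mol = 0.08349 mol
mass O = 0.780 − (0.5841 + 0.08415) = 0.1118 g → mol O = 0.1118 ÷ 15.999 = 0.006988 mol
Divide by the smallest (0.006988 mol): C 6.959, H 11.948, O 1.000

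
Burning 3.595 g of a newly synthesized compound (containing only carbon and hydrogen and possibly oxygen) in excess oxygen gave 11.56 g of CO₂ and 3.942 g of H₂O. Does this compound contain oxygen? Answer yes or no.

mol C = 11.56 g CO₂ ÷ 44.009 g/mol = 0.26267 mol
mol H = 2 × 3.942 g H₂O ÷ 18.015 g/mol = 0.43764 mol
C and H together account for 3.5961 g — essentially the entire 3.595 g sample — so the compound contains no oxygen.

no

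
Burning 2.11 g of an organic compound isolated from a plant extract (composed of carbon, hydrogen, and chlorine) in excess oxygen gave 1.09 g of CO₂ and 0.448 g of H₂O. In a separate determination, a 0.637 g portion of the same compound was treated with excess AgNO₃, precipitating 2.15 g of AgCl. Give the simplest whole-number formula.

CH2Cl2

mol C = 1.09 g CO₂ ÷ 44.009 g/mol = 0.02477 mol
mol H = 2 × 0.448 g H₂O ÷ 18.015 g/mol = 0.04974 mol
From the AgCl data: mol Cl per gram of compound = (2.15 ÷ 143.318) ÷ 0.637 = 0.02355 mol/g, so in the 2.11 g combustion sample mol Cl = 0.04969 mol
Divide by the smallest (0.02477 mol): C 1.000, H 2.008, Cl 2.006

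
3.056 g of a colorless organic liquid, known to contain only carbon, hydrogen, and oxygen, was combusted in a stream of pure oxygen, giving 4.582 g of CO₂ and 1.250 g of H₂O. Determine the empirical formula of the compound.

mol C = 4.582 g CO₂ ÷ 44.009 g/mol = 0.10412 mol
mol H = 2 × 1.250 g H₂O ÷ 18.015 g/mol = 0.13877 mol
mass O = 3.056 − (1.2505 + 0.13988) = 1.6656 g → mol O = 1.6656 ÷ 15.999 = 0.10411 mol
Divide by the smallest (0.10411 mol): C 1.000, H 1.333, O 1.000
Multiplying each by 3 gives whole numbers: C 3.00, H 4.00, O 3.00

C3H4O3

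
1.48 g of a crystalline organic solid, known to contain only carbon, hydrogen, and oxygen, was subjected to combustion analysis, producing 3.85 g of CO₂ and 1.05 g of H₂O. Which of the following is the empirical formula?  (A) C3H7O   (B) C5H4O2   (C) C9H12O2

mol C = 3.85 g CO₂ ÷ 44.009 g/mol = 0.08748 mol
mol H = 2 × 1.05 g H₂O ÷ 18.015 g/mol = 0.1166 mol
mass O = 1.48 − (1.051 + 0.1175) = 0.3118 g → mol O = 0.3118 ÷ 15.999 = 0.01949 mol
Divide by the smallest (0.01949 mol): C 4.490, H 5.982, O 1.000
Multiplying each by 2 gives whole numbers: C 8.98, H 11.96, O 2.00

(C) C9H12O2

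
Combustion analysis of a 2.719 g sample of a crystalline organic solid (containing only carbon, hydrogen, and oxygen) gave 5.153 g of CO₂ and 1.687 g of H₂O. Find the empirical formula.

C5H8O3

mol C = 5.153 g CO₂ ÷ 44.009 g/mol = 0.11709 mol
mol H = 2 × 1.687 g H₂O ÷ 18.015 g/mol = 0.18729 mol
mass O = 2.719 − (1.4064 + 0.18879) = 1.1238 g → mol O = 1.1238 ÷ 15.999 = 0.070245 mol
Divide by the smallest (0.070245 mol): C 1.667, H 2.666, O 1.000
Multiplying each by 3 gives whole numbers: C 5.00, H 8.00, O 3.00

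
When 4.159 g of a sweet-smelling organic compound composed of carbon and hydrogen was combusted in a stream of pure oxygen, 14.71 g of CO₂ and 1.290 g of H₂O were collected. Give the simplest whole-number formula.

C7H3

mol C = 14.71 g CO₂ ÷ 44.009 g/mol = 0.33425 mol
mol H = 2 × 1.290 g H₂O ÷ 18.015 g/mol = 0.14321 mol
Divide by the smallest (0.14321 mol): C 2.334, H 1.000
Multiplying each by 3 gives whole numbers: C 7.00, H 3.00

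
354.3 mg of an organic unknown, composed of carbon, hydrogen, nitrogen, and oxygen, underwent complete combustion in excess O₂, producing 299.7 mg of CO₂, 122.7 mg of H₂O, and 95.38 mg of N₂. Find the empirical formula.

mol C = 0.2997 g CO₂ ÷ 44.009 g/mol = 0.0068100 mol
mol H = 2 × 0.1227 g H₂O ÷ 18.015 g/mol = 0.013622 mol
mol N = 2 × 0.09538 g N₂ ÷ 28.014 g/mol = 0.0068095 mol
mass O = 0.3543 − (0.081795 + 0.013731 + 0.095380) = 0.16339 g → mol O = 0.16339 ÷ 15.999 = 0.010213 mol
Divide by the smallest (0.0068095 mol): C 1.000, H 2.000, N 1.000, O 1.500
Multiplying each by 2 gives whole numbers: C 2.00, H 4.00, N 2.00, O 3.00

C2H4N2O3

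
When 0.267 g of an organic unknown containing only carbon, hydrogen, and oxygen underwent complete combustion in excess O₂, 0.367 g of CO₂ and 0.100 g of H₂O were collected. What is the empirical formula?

mol C = 0.367 g CO₂ ÷ 44.009 g/mol = 0.008339 mol
mol H = 2 × 0.100 g H₂O ÷ 18.015 g/mol = 0.01110 mol
mass O = 0.267 − (0.1002 + 0.01119) = 0.1556 g → mol O = 0.1556 ÷ 15.999 = 0.009729 mol
Divide by the smallest (0.008339 mol): C 1.000, H 1.331, O 1.167
Multiplying each by 6 gives whole numbers: C 6.00, H 7.99, O 7.00

C6H8O7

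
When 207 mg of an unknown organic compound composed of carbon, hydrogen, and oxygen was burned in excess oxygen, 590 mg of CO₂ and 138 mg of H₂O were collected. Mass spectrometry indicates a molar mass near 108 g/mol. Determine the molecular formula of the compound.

C7H8O

mol C = 0.590 g CO₂ ÷ 44.009 g/mol = 0.01341 mol
mol H = 2 × 0.138 g H₂O ÷ 18.015 g/mol = 0.01532 mol
mass O = 0.207 − (0.1610 + 0.01544) = 0.03053 g → mol O = 0.03053 ÷ 15.999 = 0.001908 mol
Divide by the smallest (0.001908 mol): C 7.025, H 8.028, O 1.000
Empirical formula: C7H8O
Empirical-formula mass = 108.14 g/mol; 108 ÷ 108.14 ≈ 1, so the molecular formula is C7H8O.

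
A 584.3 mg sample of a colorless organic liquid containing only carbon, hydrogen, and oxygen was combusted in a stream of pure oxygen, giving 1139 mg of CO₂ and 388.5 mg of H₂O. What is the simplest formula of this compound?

mol C = 1.139 g CO₂ ÷ 44.009 g/mol = 0.025881 mol
mol H = 2 × 0.3885 g H₂O ÷ 18.015 g/mol = 0.043131 mol
mass O = 0.5843 − (0.31086 + 0.043476) = 0.22997 g → mol O = 0.22997 ÷ 15.999 = 0.014374 mol
Divide by the smallest (0.014374 mol): C 1.801, H 3.001, O 1.000
Multiplying each by 5 gives whole numbers: C 9.00, H 15.00, O 5.00

C9H15O5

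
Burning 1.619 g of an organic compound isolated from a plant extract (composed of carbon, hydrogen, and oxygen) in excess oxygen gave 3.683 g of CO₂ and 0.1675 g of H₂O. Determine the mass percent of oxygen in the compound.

36.76%

mol C = 3.683 g CO₂ ÷ 44.009 g/mol = 0.083687 mol
mol H = 2 × 0.1675 g H₂O ÷ 18.015 g/mol = 0.018596 mol
mass O = 1.619 − (1.0052 + 0.018744) = 0.59509 g → mol O = 0.59509 ÷ 15.999 = 0.037195 mol
mass % O = 0.59509 g ÷ 1.619 g × 100%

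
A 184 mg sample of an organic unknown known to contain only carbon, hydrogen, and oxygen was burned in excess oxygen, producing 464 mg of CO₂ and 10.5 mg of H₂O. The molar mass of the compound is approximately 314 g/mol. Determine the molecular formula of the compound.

mol C = 0.464 g CO₂ ÷ 44.009 g/mol = 0.01054 mol
mol H = 2 × 0.0105 g H₂O ÷ 18.015 g/mol = 0.001166 mol
mass O = 0.184 − (0.1266 + 0.001175) = 0.05619 g → mol O = 0.05619 ÷ 15.999 = 0.003512 mol
Divide by the smallest (0.001166 mol): C 9.045, H 1.000, O 3.013
Empirical formula: C9HO3
Empirical-formula mass = 157.10 g/mol; 314 ÷ 157.10 ≈ 2, so the molecular formula is C18H2O6.

C18H2O6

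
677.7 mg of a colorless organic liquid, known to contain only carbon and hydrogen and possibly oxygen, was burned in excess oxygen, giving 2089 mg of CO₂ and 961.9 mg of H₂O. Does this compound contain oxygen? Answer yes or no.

mol C = 2.089 g CO₂ ÷ 44.009 g/mol = 0.047468 mol
mol H = 2 × 0.9619 g H₂O ÷ 18.015 g/mol = 0.10679 mol
C and H together account for 0.67778 g — essentially the entire 0.6777 g sample — so the compound contains no oxygen.

no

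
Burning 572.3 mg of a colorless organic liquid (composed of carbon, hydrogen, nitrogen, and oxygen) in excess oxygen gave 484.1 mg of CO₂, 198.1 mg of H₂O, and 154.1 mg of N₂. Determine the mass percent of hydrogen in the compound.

3.87%

mol C = 0.4841 g CO₂ ÷ 44.009 g/mol = 0.011000 mol
mol H = 2 × 0.1981 g H₂O ÷ 18.015 g/mol = 0.021993 mol
mol N = 2 × 0.1541 g N₂ ÷ 28.014 g/mol = 0.011002 mol
mass O = 0.5723 − (0.13212 + 0.022169 + 0.15410) = 0.26391 g → mol O = 0.26391 ÷ 15.999 = 0.016495 mol
mass % H = 0.022169 g ÷ 0.5723 g × 100%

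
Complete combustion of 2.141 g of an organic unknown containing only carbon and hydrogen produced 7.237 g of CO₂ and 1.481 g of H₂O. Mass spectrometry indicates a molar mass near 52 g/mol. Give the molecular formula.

mol C = 7.237 g CO₂ ÷ 44.009 g/mol = 0.16444 mol
mol H = 2 × 1.481 g H₂O ÷ 18.015 g/mol = 0.16442 mol
Divide by the smallest (0.16442 mol): C 1.000, H 1.000
Empirical formula: CH
Empirical-formula mass = 13.02 g/mol; 52 ÷ 13.02 ≈ 4, so the molecular formula is C4H4.

C4H4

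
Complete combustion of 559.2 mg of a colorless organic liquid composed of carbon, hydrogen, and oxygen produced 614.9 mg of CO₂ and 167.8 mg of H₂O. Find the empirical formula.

C3H4O5

mol C = 0.6149 g CO₂ ÷ 44.009 g/mol = 0.013972 mol
mol H = 2 × 0.1678 g H₂O ÷ 18.015 g/mol = 0.018629 mol
mass O = 0.5592 − (0.16782 + 0.018778) = 0.37260 g → mol O = 0.37260 ÷ 15.999 = 0.023289 mol
Divide by the smallest (0.013972 mol): C 1.000, H 1.333, O 1.667
Multiplying each by 3 gives whole numbers: C 3.00, H 4.00, O 5.00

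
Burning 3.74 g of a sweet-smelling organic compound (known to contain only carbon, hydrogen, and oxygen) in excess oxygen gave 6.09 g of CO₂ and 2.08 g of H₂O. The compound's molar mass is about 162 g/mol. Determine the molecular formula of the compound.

mol C = 6.09 g CO₂ ÷ 44.009 g/mol = 0.1384 mol
mol H = 2 × 2.08 g H₂O ÷ 18.015 g/mol = 0.2309 mol
mass O = 3.74 − (1.662 + 0.2328) = 1.845 g → mol O = 1.845 ÷ 15.999 = 0.1153 mol
Divide by the smallest (0.1153 mol): C 1.200, H 2.002, O 1.000
Multiplying each by 5 gives whole numbers: C 6.00, H 10.01, O 5.00
Empirical formula: C6H10O5
Empirical-formula mass = 162.14 g/mol; 162 ÷ 162.14 ≈ 1, so the molecular formula is C6H10O5.

C6H10O5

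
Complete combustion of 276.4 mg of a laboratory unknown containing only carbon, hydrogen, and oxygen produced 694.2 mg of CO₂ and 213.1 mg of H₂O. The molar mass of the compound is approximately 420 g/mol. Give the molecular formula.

C24H36O6

mol C = 0.6942 g CO₂ ÷ 44.009 g/mol = 0.015774 mol
mol H = 2 × 0.2131 g H₂O ÷ 18.015 g/mol = 0.023658 mol
mass O = 0.2764 − (0.18946 + 0.023847) = 0.063091 g → mol O = 0.063091 ÷ 15.999 = 0.0039434 mol
Divide by the smallest (0.0039434 mol): C 4.000, H 5.999, O 1.000
Empirical formula: C4H6O
Empirical-formula mass = 70.09 g/mol; 420 ÷ 70.09 ≈ 6, so the molecular formula is C24H36O6.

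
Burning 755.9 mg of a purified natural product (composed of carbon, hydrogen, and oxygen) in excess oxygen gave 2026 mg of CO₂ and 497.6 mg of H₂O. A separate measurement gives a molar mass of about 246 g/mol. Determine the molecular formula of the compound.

C15H18O3

mol C = 2.026 g CO₂ ÷ 44.009 g/mol = 0.046036 mol
mol H = 2 × 0.4976 g H₂O ÷ 18.015 g/mol = 0.055243 mol
mass O = 0.7559 − (0.55294 + 0.055685) = 0.14728 g → mol O = 0.14728 ÷ 15.999 = 0.0092053 mol
Divide by the smallest (0.0092053 mol): C 5.001, H 6.001, O 1.000
Empirical formula: C5H6O
Empirical-formula mass = 82.10 g/mol; 246 ÷ 82.10 ≈ 3, so the molecular formula is C15H18O3.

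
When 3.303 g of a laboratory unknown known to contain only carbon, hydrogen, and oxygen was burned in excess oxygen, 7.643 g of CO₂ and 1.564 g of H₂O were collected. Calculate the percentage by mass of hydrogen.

5.30%

mol C = 7.643 g CO₂ ÷ 44.009 g/mol = 0.17367 mol
mol H = 2 × 1.564 g H₂O ÷ 18.015 g/mol = 0.17363 mol
mass O = 3.303 − (2.0859 + 0.17502) = 1.0420 g → mol O = 1.0420 ÷ 15.999 = 0.065132 mol
mass % H = 0.17502 g ÷ 3.303 g × 100%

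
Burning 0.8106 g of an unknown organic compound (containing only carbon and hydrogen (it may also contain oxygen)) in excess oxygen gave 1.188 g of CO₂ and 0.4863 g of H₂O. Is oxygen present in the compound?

yes

mol C = 1.188 g CO₂ ÷ 44.009 g/mol = 0.026994 mol
mol H = 2 × 0.4863 g H₂O ÷ 18.015 g/mol = 0.053988 mol
C and H account for only 0.37865 g of the 0.8106 g sample; the remaining 0.43195 g must be oxygen.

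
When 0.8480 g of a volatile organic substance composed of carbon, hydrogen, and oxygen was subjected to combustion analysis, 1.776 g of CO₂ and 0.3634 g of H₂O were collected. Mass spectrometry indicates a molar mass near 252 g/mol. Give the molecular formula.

mol C = 1.776 g CO₂ ÷ 44.009 g/mol = 0.040355 mol
mol H = 2 × 0.3634 g H₂O ÷ 18.015 g/mol = 0.040344 mol
mass O = 0.8480 − (0.48471 + 0.040667) = 0.32262 g → mol O = 0.32262 ÷ 15.999 = 0.020165 mol
Divide by the smallest (0.020165 mol): C 2.001, H 2.001, O 1.000
Empirical formula: C2H2O
Empirical-formula mass = 42.04 g/mol; 252 ÷ 42.04 ≈ 6, so the molecular formula is C12H12O6.

C12H12O6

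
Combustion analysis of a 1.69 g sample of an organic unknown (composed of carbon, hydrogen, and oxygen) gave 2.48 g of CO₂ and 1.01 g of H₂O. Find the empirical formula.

CH2O

mol C = 2.48 g CO₂ ÷ 44.009 g/mol = 0.05635 mol
mol H = 2 × 1.01 g H₂O ÷ 18.015 g/mol = 0.1121 mol
mass O = 1.69 − (0.6768 + 0.1130) = 0.9001 g → mol O = 0.9001 ÷ 15.999 = 0.05626 mol
Divide by the smallest (0.05626 mol): C 1.002, H 1.993, O 1.000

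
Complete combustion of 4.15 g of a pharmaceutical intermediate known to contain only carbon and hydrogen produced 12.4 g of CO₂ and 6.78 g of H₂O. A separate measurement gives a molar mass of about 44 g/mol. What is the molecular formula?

C3H8

mol C = 12.4 g CO₂ ÷ 44.009 g/mol = 0.2818 mol
mol H = 2 × 6.78 g H₂O ÷ 18.015 g/mol = 0.7527 mol
Divide by the smallest (0.2818 mol): C 1.000, H 2.671
Multiplying each by 3 gives whole numbers: C 3.00, H 8.01
Empirical formula: C3H8
Empirical-formula mass = 44.10 g/mol; 44 ÷ 44.10 ≈ 1, so the molecular formula is C3H8.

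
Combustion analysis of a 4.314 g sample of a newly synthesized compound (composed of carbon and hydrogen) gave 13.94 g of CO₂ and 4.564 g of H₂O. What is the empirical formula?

mol C = 13.94 g CO₂ ÷ 44.009 g/mol = 0.31675 mol
mol H = 2 × 4.564 g H₂O ÷ 18.015 g/mol = 0.50669 mol
Divide by the smallest (0.31675 mol): C 1.000, H 1.600
Multiplying each by 5 gives whole numbers: C 5.00, H 8.00

C5H8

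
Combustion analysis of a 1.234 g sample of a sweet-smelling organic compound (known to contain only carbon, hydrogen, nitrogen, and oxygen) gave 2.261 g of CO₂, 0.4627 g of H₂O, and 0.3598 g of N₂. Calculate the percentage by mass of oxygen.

mol C = 2.261 g CO₂ ÷ 44.009 g/mol = 0.051376 mol
mol H = 2 × 0.4627 g H₂O ÷ 18.015 g/mol = 0.051368 mol
mol N = 2 × 0.3598 g N₂ ÷ 28.014 g/mol = 0.025687 mol
mass O = 1.234 − (0.61708 + 0.051779 + 0.35980) = 0.20535 g → mol O = 0.20535 ÷ 15.999 = 0.012835 mol
mass % O = 0.20535 g ÷ 1.234 g × 100%

16.64%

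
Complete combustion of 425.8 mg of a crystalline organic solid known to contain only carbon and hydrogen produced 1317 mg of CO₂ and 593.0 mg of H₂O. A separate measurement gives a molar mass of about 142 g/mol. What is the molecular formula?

C10H22

mol C = 1.317 g CO₂ ÷ 44.009 g/mol = 0.029926 mol
mol H = 2 × 0.5930 g H₂O ÷ 18.015 g/mol = 0.065834 mol
Divide by the smallest (0.029926 mol): C 1.000, H 2.200
Multiplying each by 5 gives whole numbers: C 5.00, H 11.00
Empirical formula: C5H11
Empirical-formula mass = 71.14 g/mol; 142 ÷ 71.14 ≈ 2, so the molecular formula is C10H22.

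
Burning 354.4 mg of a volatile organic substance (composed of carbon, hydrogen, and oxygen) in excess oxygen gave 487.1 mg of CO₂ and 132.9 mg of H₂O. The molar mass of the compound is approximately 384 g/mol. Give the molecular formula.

mol C = 0.4871 g CO₂ ÷ 44.009 g/mol = 0.011068 mol
mol H = 2 × 0.1329 g H₂O ÷ 18.015 g/mol = 0.014754 mol
mass O = 0.3544 − (0.13294 + 0.014872) = 0.20659 g → mol O = 0.20659 ÷ 15.999 = 0.012913 mol
Divide by the smallest (0.011068 mol): C 1.000, H 1.333, O 1.167
Multiplying each by 6 gives whole numbers: C 6.00, H 8.00, O 7.00
Empirical formula: C6H8O7
Empirical-formula mass = 192.12 g/mol; 384 ÷ 192.12 ≈ 2, so the molecular formula is C12H16O14.

C12H16O14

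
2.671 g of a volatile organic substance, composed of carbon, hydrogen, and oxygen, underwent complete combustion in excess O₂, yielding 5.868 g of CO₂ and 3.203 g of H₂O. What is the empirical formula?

C3H8O

mol C = 5.868 g CO₂ ÷ 44.009 g/mol = 0.13334 mol
mol H = 2 × 3.203 g H₂O ÷ 18.015 g/mol = 0.35559 mol
mass O = 2.671 − (1.6015 + 0.35844) = 0.71106 g → mol O = 0.71106 ÷ 15.999 = 0.044444 mol
Divide by the smallest (0.044444 mol): C 3.000, H 8.001, O 1.000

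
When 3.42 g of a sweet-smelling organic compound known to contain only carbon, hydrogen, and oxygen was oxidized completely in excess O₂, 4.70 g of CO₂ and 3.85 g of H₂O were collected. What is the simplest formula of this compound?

CH4O

mol C = 4.70 g CO₂ ÷ 44.009 g/mol = 0.1068 mol
mol H = 2 × 3.85 g H₂O ÷ 18.015 g/mol = 0.4274 mol
mass O = 3.42 − (1.283 + 0.4308) = 1.706 g → mol O = 1.706 ÷ 15.999 = 0.1067 mol
Divide by the smallest (0.1067 mol): C 1.001, H 4.007, O 1.000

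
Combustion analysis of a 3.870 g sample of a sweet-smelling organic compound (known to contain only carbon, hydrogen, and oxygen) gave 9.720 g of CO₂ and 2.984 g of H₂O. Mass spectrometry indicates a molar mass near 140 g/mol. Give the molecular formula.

C8H12O2

mol C = 9.720 g CO₂ ÷ 44.009 g/mol = 0.22086 mol
mol H = 2 × 2.984 g H₂O ÷ 18.015 g/mol = 0.33128 mol
mass O = 3.870 − (2.6528 + 0.33393) = 0.88327 g → mol O = 0.88327 ÷ 15.999 = 0.055208 mol
Divide by the smallest (0.055208 mol): C 4.001, H 6.001, O 1.000
Empirical formula: C4H6O
Empirical-formula mass = 70.09 g/mol; 140 ÷ 70.09 ≈ 2, so the molecular formula is C8H12O2.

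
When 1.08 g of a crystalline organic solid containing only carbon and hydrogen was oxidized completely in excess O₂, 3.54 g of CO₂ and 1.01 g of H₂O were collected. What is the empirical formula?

C5H7

mol C = 3.54 g CO₂ ÷ 44.009 g/mol = 0.08044 mol
mol H = 2 × 1.01 g H₂O ÷ 18.015 g/mol = 0.1121 mol
Divide by the smallest (0.08044 mol): C 1.000, H 1.394
Multiplying each by 5 gives whole numbers: C 5.00, H 6.97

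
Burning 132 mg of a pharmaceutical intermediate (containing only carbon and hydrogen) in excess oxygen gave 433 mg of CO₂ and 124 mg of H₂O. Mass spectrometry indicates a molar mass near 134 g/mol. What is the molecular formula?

mol C = 0.433 g CO₂ ÷ 44.009 g/mol = 0.009839 mol
mol H = 2 × 0.124 g H₂O ÷ 18.015 g/mol = 0.01377 mol
Divide by the smallest (0.009839 mol): C 1.000, H 1.399
Multiplying each by 5 gives whole numbers: C 5.00, H 7.00
Empirical formula: C5H7
Empirical-formula mass = 67.11 g/mol; 134 ÷ 67.11 ≈ 2, so the molecular formula is C10H14.

C10H14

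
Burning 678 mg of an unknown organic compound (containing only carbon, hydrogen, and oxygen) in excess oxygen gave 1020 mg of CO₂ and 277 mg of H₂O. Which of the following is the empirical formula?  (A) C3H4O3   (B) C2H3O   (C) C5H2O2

(A) C3H4O3

mol C = 1.02 g CO₂ ÷ 44.009 g/mol = 0.02318 mol
mol H = 2 × 0.277 g H₂O ÷ 18.015 g/mol = 0.03075 mol
mass O = 0.678 − (0.2784 + 0.03100) = 0.3686 g → mol O = 0.3686 ÷ 15.999 = 0.02304 mol
Divide by the smallest (0.02304 mol): C 1.006, H 1.335, O 1.000
Multiplying each by 3 gives whole numbers: C 3.02, H 4.00, O 3.00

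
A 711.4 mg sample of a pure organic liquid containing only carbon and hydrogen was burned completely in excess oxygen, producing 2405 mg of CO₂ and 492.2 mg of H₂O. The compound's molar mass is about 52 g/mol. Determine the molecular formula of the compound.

C4H4

mol C = 2.405 g CO₂ ÷ 44.009 g/mol = 0.054648 mol
mol H = 2 × 0.4922 g H₂O ÷ 18.015 g/mol = 0.054643 mol
Divide by the smallest (0.054643 mol): C 1.000, H 1.000
Empirical formula: CH
Empirical-formula mass = 13.02 g/mol; 52 ÷ 13.02 ≈ 4, so the molecular formula is C4H4.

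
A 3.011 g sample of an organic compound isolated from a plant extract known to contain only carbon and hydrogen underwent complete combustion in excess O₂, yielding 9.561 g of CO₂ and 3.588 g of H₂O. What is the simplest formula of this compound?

C6H11

mol C = 9.561 g CO₂ ÷ 44.009 g/mol = 0.21725 mol
mol H = 2 × 3.588 g H₂O ÷ 18.015 g/mol = 0.39833 mol
Divide by the smallest (0.21725 mol): C 1.000, H 1.834
Multiplying each by 6 gives whole numbers: C 6.00, H 11.00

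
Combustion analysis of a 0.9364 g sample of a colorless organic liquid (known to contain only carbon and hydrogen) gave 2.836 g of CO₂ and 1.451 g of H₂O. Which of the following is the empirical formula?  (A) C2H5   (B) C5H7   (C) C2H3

mol C = 2.836 g CO₂ ÷ 44.009 g/mol = 0.064441 mol
mol H = 2 × 1.451 g H₂O ÷ 18.015 g/mol = 0.16109 mol
Divide by the smallest (0.064441 mol): C 1.000, H 2.500
Multiplying each by 2 gives whole numbers: C 2.00, H 5.00

(A) C2H5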